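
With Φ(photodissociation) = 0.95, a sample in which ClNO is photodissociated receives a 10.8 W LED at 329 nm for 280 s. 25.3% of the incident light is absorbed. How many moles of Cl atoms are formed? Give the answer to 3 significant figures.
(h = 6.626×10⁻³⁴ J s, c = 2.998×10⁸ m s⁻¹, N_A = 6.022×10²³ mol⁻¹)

Photon energy at 329 nm: hc/λ = (6.626×10⁻³⁴)(2.998×10⁸)/(329×10⁻⁹) = 6.038×10⁻¹⁹ J.
Energy delivered: (10.8 W)(280 s) = 3024 J.
Photons incident: 3024 / 6.038×10⁻¹⁹ = 5.008×10²¹, i.e. 5.008×10²¹/6.022×10²³ = 0.008316 mol.
Photons absorbed: 0.253 × 0.008316 = 0.002104 mol.
Product: Φ × n_abs = 0.95 × 0.002104 = 0.001999 mol.

0.00200 mol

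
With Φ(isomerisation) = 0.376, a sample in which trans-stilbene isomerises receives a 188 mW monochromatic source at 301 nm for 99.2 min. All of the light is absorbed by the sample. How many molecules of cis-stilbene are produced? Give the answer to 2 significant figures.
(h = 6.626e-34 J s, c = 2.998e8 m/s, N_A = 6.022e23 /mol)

6.4e20 molecules

Photon energy at 301 nm: hc/λ = (6.626e-34)(2.998e8)/(301e-9) = 6.600e-19 J.
Energy delivered: (188 mW)(5952 s) = 1119 J.
Photons incident: 1119 / 6.600e-19 = 1.695e21, i.e. 1.695e21/6.022e23 = 0.002815 mol.
Product: Φ × n_abs = 0.376 × 0.002815 = 0.001058 mol.
As a count: 0.001058 × 6.022e23 = 6.4e20.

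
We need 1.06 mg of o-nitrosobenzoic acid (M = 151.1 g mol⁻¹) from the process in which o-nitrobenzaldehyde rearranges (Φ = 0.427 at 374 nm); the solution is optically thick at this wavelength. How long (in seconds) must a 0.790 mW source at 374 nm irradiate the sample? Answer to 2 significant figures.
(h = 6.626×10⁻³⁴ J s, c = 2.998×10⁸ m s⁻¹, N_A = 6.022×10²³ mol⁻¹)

t ≈ 6700 s

Product: 1.06 mg / 151.1 g mol⁻¹ = 7.015×10⁻⁶ mol.
Photons that must be absorbed: 7.015×10⁻⁶ / 0.427 = 1.643×10⁻⁵ mol.
Photon energy: hc/λ = 5.311×10⁻¹⁹ J; per mole, 3.198×10⁵ J mol⁻¹.
Energy required: 1.643×10⁻⁵ × 3.198×10⁵ = 5.254 J.
Time: 5.254 J / 0.00079 W = 6700 s.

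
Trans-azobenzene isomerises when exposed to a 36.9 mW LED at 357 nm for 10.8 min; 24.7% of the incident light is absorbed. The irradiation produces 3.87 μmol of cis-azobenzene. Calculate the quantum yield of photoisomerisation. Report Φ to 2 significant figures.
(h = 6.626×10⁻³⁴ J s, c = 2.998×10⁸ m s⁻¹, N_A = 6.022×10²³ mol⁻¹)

Φ = 0.22

Product: 3.87 μmol = 3.87×10⁻⁶ mol.
Photon energy at 357 nm: hc/λ = (6.626×10⁻³⁴)(2.998×10⁸)/(357×10⁻⁹) = 5.564×10⁻¹⁹ J.
Energy delivered: (36.9 mW)(648 s) = 23.91 J.
Photons incident: 23.91 / 5.564×10⁻¹⁹ = 4.297×10¹⁹, i.e. 4.297×10¹⁹/6.022×10²³ = 7.136×10⁻⁵ mol.
Photons absorbed: 0.247 × 7.136×10⁻⁵ = 1.763×10⁻⁵ mol.
Φ = 3.87×10⁻⁶ mol / 1.763×10⁻⁵ mol photons = 0.22.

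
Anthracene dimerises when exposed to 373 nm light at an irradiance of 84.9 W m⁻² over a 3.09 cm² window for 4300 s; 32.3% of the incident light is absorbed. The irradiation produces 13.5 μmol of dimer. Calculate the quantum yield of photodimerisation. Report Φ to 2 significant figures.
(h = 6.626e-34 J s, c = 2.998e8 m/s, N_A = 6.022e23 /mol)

Product: 13.5 μmol = 1.35e-5 mol.
Photon energy at 373 nm: hc/λ = (6.626e-34)(2.998e8)/(373e-9) = 5.326e-19 J.
Energy delivered: (84.9 W m⁻²)(3.09e-4 m²)(4300 s) = 112.8 J.
Photons incident: 112.8 / 5.326e-19 = 2.118e20, i.e. 2.118e20/6.022e23 = 3.517e-4 mol.
Photons absorbed: 0.323 × 3.517e-4 = 1.136e-4 mol.
Φ = 1.35e-5 mol / 1.136e-4 mol photons = 0.12.

Φ = 0.12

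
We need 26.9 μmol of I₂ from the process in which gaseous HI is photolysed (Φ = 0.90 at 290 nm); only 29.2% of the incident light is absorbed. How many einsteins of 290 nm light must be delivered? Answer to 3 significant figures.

Product: 26.9 μmol = 2.69×10⁻⁵ mol.
Photons that must be absorbed: 2.69×10⁻⁵ / 0.90 = 2.989×10⁻⁵ mol.
Incident photons needed: 2.989×10⁻⁵ / 0.292 = 1.024×10⁻⁴ mol.

1.02×10⁻⁴ einstein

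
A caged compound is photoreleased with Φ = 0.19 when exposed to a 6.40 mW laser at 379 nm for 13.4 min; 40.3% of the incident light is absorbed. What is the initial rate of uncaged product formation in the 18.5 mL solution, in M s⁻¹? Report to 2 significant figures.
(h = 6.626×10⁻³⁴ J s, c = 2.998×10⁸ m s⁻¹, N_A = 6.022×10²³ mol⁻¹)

Photon energy at 379 nm: hc/λ = (6.626×10⁻³⁴)(2.998×10⁸)/(379×10⁻⁹) = 5.241×10⁻¹⁹ J.
Energy delivered: (6.40 mW)(804 s) = 5.146 J.
Photons incident: 5.146 / 5.241×10⁻¹⁹ = 9.819×10¹⁸, i.e. 9.819×10¹⁸/6.022×10²³ = 1.631×10⁻⁵ mol.
Photons absorbed: 0.403 × 1.631×10⁻⁵ = 6.573×10⁻⁶ mol.
Product formed: 0.19 × 6.573×10⁻⁶ = 1.249×10⁻⁶ mol.
Rate: 1.249×10⁻⁶ mol / (804 s × 0.0185 L) = 8.4×10⁻⁸ M s⁻¹.

8.4×10⁻⁸ M s⁻¹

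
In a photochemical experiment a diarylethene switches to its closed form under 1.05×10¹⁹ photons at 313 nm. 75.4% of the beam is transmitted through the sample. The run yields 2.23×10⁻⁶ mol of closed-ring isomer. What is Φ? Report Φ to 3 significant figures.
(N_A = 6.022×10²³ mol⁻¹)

Φ = 0.520

Moles of photons: 1.05×10¹⁹ / 6.022×10²³ = 1.744×10⁻⁵ mol.
Fraction absorbed: 1 − 75.4/100 = 0.2460.
Photons absorbed: 0.2460 × 1.744×10⁻⁵ = 4.290×10⁻⁶ mol.
Φ = 2.23×10⁻⁶ mol / 4.290×10⁻⁶ mol photons = 0.520.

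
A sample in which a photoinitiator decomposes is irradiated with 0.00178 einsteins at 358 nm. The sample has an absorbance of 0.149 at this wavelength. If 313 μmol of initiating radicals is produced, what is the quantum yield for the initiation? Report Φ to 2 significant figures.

Φ = 0.61

Product: 313 μmol = 3.13×10⁻⁴ mol.
Fraction absorbed: 1 − 10^(−0.149) = 0.2904.
Photons absorbed: 0.2904 × 0.00178 = 5.169×10⁻⁴ mol.
Φ = 3.13×10⁻⁴ mol / 5.169×10⁻⁴ mol photons = 0.61.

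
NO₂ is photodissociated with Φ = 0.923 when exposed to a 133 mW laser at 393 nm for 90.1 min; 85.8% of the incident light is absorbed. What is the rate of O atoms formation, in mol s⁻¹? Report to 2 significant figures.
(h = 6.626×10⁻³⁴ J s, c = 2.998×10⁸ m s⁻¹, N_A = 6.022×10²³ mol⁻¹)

Photon energy at 393 nm: hc/λ = (6.626×10⁻³⁴)(2.998×10⁸)/(393×10⁻⁹) = 5.055×10⁻¹⁹ J.
Energy delivered: (133 mW)(5406 s) = 719.0 J.
Photons incident: 719.0 / 5.055×10⁻¹⁹ = 1.422×10²¹, i.e. 1.422×10²¹/6.022×10²³ = 0.002361 mol.
Photons absorbed: 0.858 × 0.002361 = 0.002026 mol.
Product formed: 0.923 × 0.002026 = 0.001870 mol.
Rate: 0.001870 / 5406 s = 3.5×10⁻⁷ mol s⁻¹.

3.5×10⁻⁷ mol s⁻¹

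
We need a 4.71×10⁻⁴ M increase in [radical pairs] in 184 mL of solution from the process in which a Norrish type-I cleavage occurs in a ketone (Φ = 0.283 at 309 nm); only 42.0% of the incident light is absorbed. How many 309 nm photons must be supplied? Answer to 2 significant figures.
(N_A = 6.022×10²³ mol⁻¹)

4.4×10²⁰ photons

Product: (4.71×10⁻⁴ M)(0.184 L) = 8.666×10⁻⁵ mol.
Photons that must be absorbed: 8.666×10⁻⁵ / 0.283 = 3.062×10⁻⁴ mol.
Incident photons needed: 3.062×10⁻⁴ / 0.420 = 7.290×10⁻⁴ mol.
Photon count: 7.290×10⁻⁴ × 6.022×10²³ = 4.4×10²⁰.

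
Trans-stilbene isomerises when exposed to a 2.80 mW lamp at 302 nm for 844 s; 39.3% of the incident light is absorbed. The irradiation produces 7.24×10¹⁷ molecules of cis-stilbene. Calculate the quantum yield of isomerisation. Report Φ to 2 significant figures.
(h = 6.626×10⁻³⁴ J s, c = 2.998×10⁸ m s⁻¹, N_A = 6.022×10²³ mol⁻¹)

Product: 7.24×10¹⁷ / 6.022×10²³ = 1.202×10⁻⁶ mol.
Photon energy at 302 nm: hc/λ = (6.626×10⁻³⁴)(2.998×10⁸)/(302×10⁻⁹) = 6.578×10⁻¹⁹ J.
Energy delivered: (2.80 mW)(844 s) = 2.363 J.
Photons incident: 2.363 / 6.578×10⁻¹⁹ = 3.592×10¹⁸, i.e. 3.592×10¹⁸/6.022×10²³ = 5.965×10⁻⁶ mol.
Photons absorbed: 0.393 × 5.965×10⁻⁶ = 2.344×10⁻⁶ mol.
Φ = 1.202×10⁻⁶ mol / 2.344×10⁻⁶ mol photons = 0.51.

Φ = 0.51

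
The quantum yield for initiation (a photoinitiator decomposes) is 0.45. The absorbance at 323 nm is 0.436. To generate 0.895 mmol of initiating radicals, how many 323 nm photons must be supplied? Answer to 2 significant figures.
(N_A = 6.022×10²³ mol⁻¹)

Product: 0.895 mmol = 8.95×10⁻⁴ mol.
Photons that must be absorbed: 8.95×10⁻⁴ / 0.45 = 0.001989 mol.
Fraction absorbed: 1 − 10^(−0.436) = 0.6336.
Incident photons needed: 0.001989 / 0.6336 = 0.003139 mol.
Photon count: 0.003139 × 6.022×10²³ = 1.9×10²¹.

1.9×10²¹ photons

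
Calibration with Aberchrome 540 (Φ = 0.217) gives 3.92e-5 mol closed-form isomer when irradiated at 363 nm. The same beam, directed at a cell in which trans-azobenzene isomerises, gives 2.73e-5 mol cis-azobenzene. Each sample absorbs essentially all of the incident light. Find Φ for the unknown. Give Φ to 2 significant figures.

Photons absorbed by the actinometer: 3.92e-5 / 0.217 = 1.806e-4 mol.
Φ(unknown) = 2.73e-5 / 1.806e-4 = 0.15.

Φ = 0.15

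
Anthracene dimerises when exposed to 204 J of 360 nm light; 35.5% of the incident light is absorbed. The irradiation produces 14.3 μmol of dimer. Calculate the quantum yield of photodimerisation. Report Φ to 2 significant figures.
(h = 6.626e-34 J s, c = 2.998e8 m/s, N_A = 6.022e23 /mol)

Product: 14.3 μmol = 1.43e-5 mol.
Photon energy at 360 nm: hc/λ = (6.626e-34)(2.998e8)/(360e-9) = 5.518e-19 J.
Photons incident: 204 / 5.518e-19 = 3.697e20, i.e. 3.697e20/6.022e23 = 6.139e-4 mol.
Photons absorbed: 0.355 × 6.139e-4 = 2.179e-4 mol.
Φ = 1.43e-5 mol / 2.179e-4 mol photons = 0.066.

Φ = 0.066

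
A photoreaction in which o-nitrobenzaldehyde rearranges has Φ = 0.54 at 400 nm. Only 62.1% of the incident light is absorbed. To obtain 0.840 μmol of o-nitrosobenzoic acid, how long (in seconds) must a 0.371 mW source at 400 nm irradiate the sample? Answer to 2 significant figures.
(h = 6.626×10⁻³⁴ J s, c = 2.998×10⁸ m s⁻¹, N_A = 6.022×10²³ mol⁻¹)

Product: 0.840 μmol = 8.40×10⁻⁷ mol.
Photons that must be absorbed: 8.40×10⁻⁷ / 0.54 = 1.556×10⁻⁶ mol.
Incident photons needed: 1.556×10⁻⁶ / 0.621 = 2.506×10⁻⁶ mol.
Photon energy: hc/λ = 4.966×10⁻¹⁹ J; per mole, 2.991×10⁵ J mol⁻¹.
Energy required: 2.506×10⁻⁶ × 2.991×10⁵ = 0.7495 J.
Time: 0.7495 J / 0.000371 W = 2000 s.

t ≈ 2000 s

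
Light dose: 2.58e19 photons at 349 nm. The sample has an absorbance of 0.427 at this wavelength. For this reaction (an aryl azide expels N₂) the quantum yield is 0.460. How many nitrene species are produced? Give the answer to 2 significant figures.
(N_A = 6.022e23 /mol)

Moles of photons: 2.58e19 / 6.022e23 = 4.284e-5 mol.
Fraction absorbed: 1 − 10^(−0.427) = 0.6259.
Photons absorbed: 0.6259 × 4.284e-5 = 2.681e-5 mol.
Product: Φ × n_abs = 0.460 × 2.681e-5 = 1.233e-5 mol.
As a count: 1.233e-5 × 6.022e23 = 7.4e18.

7.4e18 species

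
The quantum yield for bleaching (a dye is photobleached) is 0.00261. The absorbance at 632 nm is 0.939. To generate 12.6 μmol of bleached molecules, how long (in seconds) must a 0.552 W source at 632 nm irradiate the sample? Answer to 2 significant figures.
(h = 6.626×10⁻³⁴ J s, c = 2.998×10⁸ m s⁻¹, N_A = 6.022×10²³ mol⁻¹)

t ≈ 1900 s

Product: 12.6 μmol = 1.26×10⁻⁵ mol.
Photons that must be absorbed: 1.26×10⁻⁵ / 0.00261 = 0.004828 mol.
Fraction absorbed: 1 − 10^(−0.939) = 0.8849.
Incident photons needed: 0.004828 / 0.8849 = 0.005456 mol.
Photon energy: hc/λ = 3.143×10⁻¹⁹ J; per mole, 1.893×10⁵ J mol⁻¹.
Energy required: 0.005456 × 1.893×10⁵ = 1033 J.
Time: 1033 J / 0.552 W = 1900 s.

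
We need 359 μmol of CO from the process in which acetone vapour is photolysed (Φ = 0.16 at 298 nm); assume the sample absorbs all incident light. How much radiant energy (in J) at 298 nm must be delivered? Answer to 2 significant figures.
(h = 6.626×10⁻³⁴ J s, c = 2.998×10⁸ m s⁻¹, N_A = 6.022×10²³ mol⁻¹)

Product: 359 μmol = 3.59×10⁻⁴ mol.
Photons that must be absorbed: 3.59×10⁻⁴ / 0.16 = 0.002244 mol.
Photon energy: hc/λ = 6.666×10⁻¹⁹ J; per mole, 4.014×10⁵ J mol⁻¹.
Energy required: 0.002244 × 4.014×10⁵ = 900 J.

900 J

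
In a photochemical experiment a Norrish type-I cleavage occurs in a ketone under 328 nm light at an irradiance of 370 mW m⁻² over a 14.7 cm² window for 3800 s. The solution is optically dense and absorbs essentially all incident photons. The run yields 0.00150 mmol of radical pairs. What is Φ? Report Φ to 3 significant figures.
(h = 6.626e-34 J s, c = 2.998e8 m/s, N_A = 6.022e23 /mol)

Φ = 0.265

Product: 0.00150 mmol = 1.50e-6 mol.
Photon energy at 328 nm: hc/λ = (6.626e-34)(2.998e8)/(328e-9) = 6.056e-19 J.
Energy delivered: (370 mW m⁻²)(14.7e-4 m²)(3800 s) = 2.067 J.
Photons incident: 2.067 / 6.056e-19 = 3.413e18, i.e. 3.413e18/6.022e23 = 5.668e-6 mol.
Φ = 1.50e-6 mol / 5.668e-6 mol photons = 0.265.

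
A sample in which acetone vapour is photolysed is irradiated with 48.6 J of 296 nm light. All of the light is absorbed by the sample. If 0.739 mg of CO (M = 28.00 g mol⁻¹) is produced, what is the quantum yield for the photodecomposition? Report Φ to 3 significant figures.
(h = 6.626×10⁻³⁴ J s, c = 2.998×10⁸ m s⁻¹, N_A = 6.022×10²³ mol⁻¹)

Product: 0.739 mg / 28.00 g mol⁻¹ = 2.639×10⁻⁵ mol.
Photon energy at 296 nm: hc/λ = (6.626×10⁻³⁴)(2.998×10⁸)/(296×10⁻⁹) = 6.711×10⁻¹⁹ J.
Photons incident: 48.6 / 6.711×10⁻¹⁹ = 7.242×10¹⁹, i.e. 7.242×10¹⁹/6.022×10²³ = 1.203×10⁻⁴ mol.
Φ = 2.639×10⁻⁵ mol / 1.203×10⁻⁴ mol photons = 0.219.

Φ = 0.219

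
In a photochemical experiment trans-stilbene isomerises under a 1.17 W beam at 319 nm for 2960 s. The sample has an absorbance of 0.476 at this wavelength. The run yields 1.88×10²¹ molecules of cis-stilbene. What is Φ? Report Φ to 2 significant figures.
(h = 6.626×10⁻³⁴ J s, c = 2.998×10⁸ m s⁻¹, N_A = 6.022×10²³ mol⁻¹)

Product: 1.88×10²¹ / 6.022×10²³ = 0.003122 mol.
Photon energy at 319 nm: hc/λ = (6.626×10⁻³⁴)(2.998×10⁸)/(319×10⁻⁹) = 6.227×10⁻¹⁹ J.
Energy delivered: (1.17 W)(2960 s) = 3463 J.
Photons incident: 3463 / 6.227×10⁻¹⁹ = 5.561×10²¹, i.e. 5.561×10²¹/6.022×10²³ = 0.009234 mol.
Fraction absorbed: 1 − 10^(−0.476) = 0.6658.
Photons absorbed: 0.6658 × 0.009234 = 0.006148 mol.
Φ = 0.003122 mol / 0.006148 mol photons = 0.51.

Φ = 0.51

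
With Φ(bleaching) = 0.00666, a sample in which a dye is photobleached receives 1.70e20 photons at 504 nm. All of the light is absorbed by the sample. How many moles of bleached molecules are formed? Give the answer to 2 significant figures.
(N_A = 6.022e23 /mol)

1.9e-6 mol

Moles of photons: 1.70e20 / 6.022e23 = 2.823e-4 mol.
Product: Φ × n_abs = 0.00666 × 2.823e-4 = 1.880e-6 mol.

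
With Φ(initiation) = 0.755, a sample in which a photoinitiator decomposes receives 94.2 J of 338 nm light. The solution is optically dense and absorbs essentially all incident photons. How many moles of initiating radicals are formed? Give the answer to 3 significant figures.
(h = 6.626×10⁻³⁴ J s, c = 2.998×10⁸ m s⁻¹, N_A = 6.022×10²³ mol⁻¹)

2.01×10⁻⁴ mol

Photon energy at 338 nm: hc/λ = (6.626×10⁻³⁴)(2.998×10⁸)/(338×10⁻⁹) = 5.877×10⁻¹⁹ J.
Photons incident: 94.2 / 5.877×10⁻¹⁹ = 1.603×10²⁰, i.e. 1.603×10²⁰/6.022×10²³ = 2.662×10⁻⁴ mol.
Product: Φ × n_abs = 0.755 × 2.662×10⁻⁴ = 2.010×10⁻⁴ mol.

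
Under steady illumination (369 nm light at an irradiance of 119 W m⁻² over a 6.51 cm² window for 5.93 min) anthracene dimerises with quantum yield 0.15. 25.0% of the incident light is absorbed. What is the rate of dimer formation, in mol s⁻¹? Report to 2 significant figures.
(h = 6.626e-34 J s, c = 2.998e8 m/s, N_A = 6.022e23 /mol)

Photon energy at 369 nm: hc/λ = (6.626e-34)(2.998e8)/(369e-9) = 5.383e-19 J.
Energy delivered: (119 W m⁻²)(6.51e-4 m²)(355.8 s) = 27.56 J.
Photons incident: 27.56 / 5.383e-19 = 5.120e19, i.e. 5.120e19/6.022e23 = 8.502e-5 mol.
Photons absorbed: 0.250 × 8.502e-5 = 2.126e-5 mol.
Product formed: 0.15 × 2.126e-5 = 3.189e-6 mol.
Rate: 3.189e-6 / 355.8 s = 9.0e-9 mol s⁻¹.

9.0e-9 mol s⁻¹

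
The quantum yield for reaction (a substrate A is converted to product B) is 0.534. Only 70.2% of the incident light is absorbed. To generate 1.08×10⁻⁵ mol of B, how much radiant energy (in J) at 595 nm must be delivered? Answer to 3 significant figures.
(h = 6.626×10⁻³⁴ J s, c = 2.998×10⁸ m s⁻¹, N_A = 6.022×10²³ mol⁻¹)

5.79 J

Photons that must be absorbed: 1.08×10⁻⁵ / 0.534 = 2.022×10⁻⁵ mol.
Incident photons needed: 2.022×10⁻⁵ / 0.702 = 2.880×10⁻⁵ mol.
Photon energy: hc/λ = 3.339×10⁻¹⁹ J; per mole, 2.011×10⁵ J mol⁻¹.
Energy required: 2.880×10⁻⁵ × 2.011×10⁵ = 5.79 J.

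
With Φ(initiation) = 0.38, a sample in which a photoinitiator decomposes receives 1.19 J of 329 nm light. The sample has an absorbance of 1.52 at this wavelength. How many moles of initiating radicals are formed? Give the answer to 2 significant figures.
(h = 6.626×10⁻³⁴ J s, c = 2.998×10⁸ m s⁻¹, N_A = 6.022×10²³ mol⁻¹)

Photon energy at 329 nm: hc/λ = (6.626×10⁻³⁴)(2.998×10⁸)/(329×10⁻⁹) = 6.038×10⁻¹⁹ J.
Photons incident: 1.19 / 6.038×10⁻¹⁹ = 1.971×10¹⁸, i.e. 1.971×10¹⁸/6.022×10²³ = 3.273×10⁻⁶ mol.
Fraction absorbed: 1 − 10^(−1.52) = 0.9698.
Photons absorbed: 0.9698 × 3.273×10⁻⁶ = 3.174×10⁻⁶ mol.
Product: Φ × n_abs = 0.38 × 3.174×10⁻⁶ = 1.206×10⁻⁶ mol.

1.2×10⁻⁶ mol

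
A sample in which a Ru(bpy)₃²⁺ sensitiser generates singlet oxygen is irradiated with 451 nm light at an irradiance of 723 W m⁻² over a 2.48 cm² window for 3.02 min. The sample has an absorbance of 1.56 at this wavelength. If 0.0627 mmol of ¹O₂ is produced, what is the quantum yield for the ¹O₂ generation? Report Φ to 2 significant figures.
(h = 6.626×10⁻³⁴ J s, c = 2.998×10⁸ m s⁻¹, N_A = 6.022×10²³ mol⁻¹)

Product: 0.0627 mmol = 6.27×10⁻⁵ mol.
Photon energy at 451 nm: hc/λ = (6.626×10⁻³⁴)(2.998×10⁸)/(451×10⁻⁹) = 4.405×10⁻¹⁹ J.
Energy delivered: (723 W m⁻²)(2.48×10⁻⁴ m²)(181.2 s) = 32.49 J.
Photons incident: 32.49 / 4.405×10⁻¹⁹ = 7.376×10¹⁹, i.e. 7.376×10¹⁹/6.022×10²³ = 1.225×10⁻⁴ mol.
Fraction absorbed: 1 − 10^(−1.56) = 0.9725.
Photons absorbed: 0.9725 × 1.225×10⁻⁴ = 1.191×10⁻⁴ mol.
Φ = 6.27×10⁻⁵ mol / 1.191×10⁻⁴ mol photons = 0.53.

Φ = 0.53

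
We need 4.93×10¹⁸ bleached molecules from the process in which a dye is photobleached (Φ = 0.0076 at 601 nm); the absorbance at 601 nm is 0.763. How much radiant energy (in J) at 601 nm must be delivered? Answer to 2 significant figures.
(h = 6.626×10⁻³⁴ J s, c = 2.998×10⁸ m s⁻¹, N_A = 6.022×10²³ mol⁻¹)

Product: 4.93×10¹⁸ / 6.022×10²³ = 8.187×10⁻⁶ mol.
Photons that must be absorbed: 8.187×10⁻⁶ / 0.0076 = 0.001077 mol.
Fraction absorbed: 1 − 10^(−0.763) = 0.8274.
Incident photons needed: 0.001077 / 0.8274 = 0.001302 mol.
Photon energy: hc/λ = 3.305×10⁻¹⁹ J; per mole, 1.990×10⁵ J mol⁻¹.
Energy required: 0.001302 × 1.990×10⁵ = 260 J.

260 J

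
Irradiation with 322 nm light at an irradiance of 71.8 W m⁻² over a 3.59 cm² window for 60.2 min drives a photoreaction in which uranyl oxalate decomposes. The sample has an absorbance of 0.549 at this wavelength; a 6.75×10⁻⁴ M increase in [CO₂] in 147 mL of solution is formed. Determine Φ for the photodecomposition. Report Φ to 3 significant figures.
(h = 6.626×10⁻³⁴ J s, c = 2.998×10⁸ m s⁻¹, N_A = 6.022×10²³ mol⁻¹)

Product: (6.75×10⁻⁴ M)(0.147 L) = 9.923×10⁻⁵ mol.
Photon energy at 322 nm: hc/λ = (6.626×10⁻³⁴)(2.998×10⁸)/(322×10⁻⁹) = 6.169×10⁻¹⁹ J.
Energy delivered: (71.8 W m⁻²)(3.59×10⁻⁴ m²)(3612 s) = 93.10 J.
Photons incident: 93.10 / 6.169×10⁻¹⁹ = 1.509×10²⁰, i.e. 1.509×10²⁰/6.022×10²³ = 2.506×10⁻⁴ mol.
Fraction absorbed: 1 − 10^(−0.549) = 0.7175.
Photons absorbed: 0.7175 × 2.506×10⁻⁴ = 1.798×10⁻⁴ mol.
Φ = 9.923×10⁻⁵ mol / 1.798×10⁻⁴ mol photons = 0.552.

Φ = 0.552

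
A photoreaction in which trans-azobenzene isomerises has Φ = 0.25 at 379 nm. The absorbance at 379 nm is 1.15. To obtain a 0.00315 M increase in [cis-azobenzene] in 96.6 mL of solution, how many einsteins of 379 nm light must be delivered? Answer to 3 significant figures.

0.00131 einstein

Product: (0.00315 M)(0.0966 L) = 3.043×10⁻⁴ mol.
Photons that must be absorbed: 3.043×10⁻⁴ / 0.25 = 0.001217 mol.
Fraction absorbed: 1 − 10^(−1.15) = 0.9292.
Incident photons needed: 0.001217 / 0.9292 = 0.001310 mol.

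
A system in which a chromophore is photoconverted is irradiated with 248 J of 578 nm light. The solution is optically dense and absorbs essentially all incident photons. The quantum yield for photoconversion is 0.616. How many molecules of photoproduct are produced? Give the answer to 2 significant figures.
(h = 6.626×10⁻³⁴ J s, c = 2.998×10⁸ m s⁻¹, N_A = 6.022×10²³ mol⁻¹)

4.4×10²⁰ molecules

Photon energy at 578 nm: hc/λ = (6.626×10⁻³⁴)(2.998×10⁸)/(578×10⁻⁹) = 3.437×10⁻¹⁹ J.
Photons incident: 248 / 3.437×10⁻¹⁹ = 7.216×10²⁰, i.e. 7.216×10²⁰/6.022×10²³ = 0.001198 mol.
Product: Φ × n_abs = 0.616 × 0.001198 = 7.380×10⁻⁴ mol.
As a count: 7.380×10⁻⁴ × 6.022×10²³ = 4.4×10²⁰.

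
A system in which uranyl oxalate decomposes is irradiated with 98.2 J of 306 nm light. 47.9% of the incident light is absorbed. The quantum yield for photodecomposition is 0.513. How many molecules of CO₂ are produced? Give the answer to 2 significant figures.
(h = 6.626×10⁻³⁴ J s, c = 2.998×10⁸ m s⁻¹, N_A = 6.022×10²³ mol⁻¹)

Photon energy at 306 nm: hc/λ = (6.626×10⁻³⁴)(2.998×10⁸)/(306×10⁻⁹) = 6.492×10⁻¹⁹ J.
Photons incident: 98.2 / 6.492×10⁻¹⁹ = 1.513×10²⁰, i.e. 1.513×10²⁰/6.022×10²³ = 2.512×10⁻⁴ mol.
Photons absorbed: 0.479 × 2.512×10⁻⁴ = 1.203×10⁻⁴ mol.
Product: Φ × n_abs = 0.513 × 1.203×10⁻⁴ = 6.171×10⁻⁵ mol.
As a count: 6.171×10⁻⁵ × 6.022×10²³ = 3.7×10¹⁹.

3.7×10¹⁹ molecules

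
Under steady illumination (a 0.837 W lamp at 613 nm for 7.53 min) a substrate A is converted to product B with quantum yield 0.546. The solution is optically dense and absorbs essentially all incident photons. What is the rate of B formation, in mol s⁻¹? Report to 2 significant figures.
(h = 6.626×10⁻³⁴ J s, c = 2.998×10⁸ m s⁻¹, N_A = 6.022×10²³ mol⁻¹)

2.3×10⁻⁶ mol s⁻¹

Photon energy at 613 nm: hc/λ = (6.626×10⁻³⁴)(2.998×10⁸)/(613×10⁻⁹) = 3.241×10⁻¹⁹ J.
Energy delivered: (0.837 W)(451.8 s) = 378.2 J.
Photons incident: 378.2 / 3.241×10⁻¹⁹ = 1.167×10²¹, i.e. 1.167×10²¹/6.022×10²³ = 0.001938 mol.
Product formed: 0.546 × 0.001938 = 0.001058 mol.
Rate: 0.001058 / 451.8 s = 2.3×10⁻⁶ mol s⁻¹.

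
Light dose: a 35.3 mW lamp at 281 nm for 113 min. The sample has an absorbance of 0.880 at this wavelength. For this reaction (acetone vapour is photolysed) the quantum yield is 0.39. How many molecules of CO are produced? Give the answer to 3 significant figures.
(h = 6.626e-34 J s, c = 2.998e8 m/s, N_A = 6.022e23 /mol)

1.15e20 molecules

Photon energy at 281 nm: hc/λ = (6.626e-34)(2.998e8)/(281e-9) = 7.069e-19 J.
Energy delivered: (35.3 mW)(6780 s) = 239.3 J.
Photons incident: 239.3 / 7.069e-19 = 3.385e20, i.e. 3.385e20/6.022e23 = 5.621e-4 mol.
Fraction absorbed: 1 − 10^(−0.880) = 0.8682.
Photons absorbed: 0.8682 × 5.621e-4 = 4.880e-4 mol.
Product: Φ × n_abs = 0.39 × 4.880e-4 = 1.903e-4 mol.
As a count: 1.903e-4 × 6.022e23 = 1.15e20.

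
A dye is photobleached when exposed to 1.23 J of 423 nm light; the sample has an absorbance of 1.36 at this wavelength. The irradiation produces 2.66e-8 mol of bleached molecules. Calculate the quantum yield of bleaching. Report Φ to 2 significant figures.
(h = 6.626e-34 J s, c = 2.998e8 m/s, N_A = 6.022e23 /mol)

Photon energy at 423 nm: hc/λ = (6.626e-34)(2.998e8)/(423e-9) = 4.696e-19 J.
Photons incident: 1.23 / 4.696e-19 = 2.619e18, i.e. 2.619e18/6.022e23 = 4.349e-6 mol.
Fraction absorbed: 1 − 10^(−1.36) = 0.9563.
Photons absorbed: 0.9563 × 4.349e-6 = 4.159e-6 mol.
Φ = 2.66e-8 mol / 4.159e-6 mol photons = 0.0064.

Φ = 0.0064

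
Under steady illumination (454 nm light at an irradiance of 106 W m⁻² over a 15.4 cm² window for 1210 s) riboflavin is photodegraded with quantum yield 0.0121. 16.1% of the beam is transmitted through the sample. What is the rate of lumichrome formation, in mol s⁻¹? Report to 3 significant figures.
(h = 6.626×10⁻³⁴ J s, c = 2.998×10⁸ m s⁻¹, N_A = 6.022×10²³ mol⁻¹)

6.29×10⁻⁹ mol s⁻¹

Photon energy at 454 nm: hc/λ = (6.626×10⁻³⁴)(2.998×10⁸)/(454×10⁻⁹) = 4.375×10⁻¹⁹ J.
Energy delivered: (106 W m⁻²)(15.4×10⁻⁴ m²)(1210 s) = 197.5 J.
Photons incident: 197.5 / 4.375×10⁻¹⁹ = 4.514×10²⁰, i.e. 4.514×10²⁰/6.022×10²³ = 7.496×10⁻⁴ mol.
Fraction absorbed: 1 − 16.1/100 = 0.8390.
Photons absorbed: 0.8390 × 7.496×10⁻⁴ = 6.289×10⁻⁴ mol.
Product formed: 0.0121 × 6.289×10⁻⁴ = 7.610×10⁻⁶ mol.
Rate: 7.610×10⁻⁶ / 1210 s = 6.29×10⁻⁹ mol s⁻¹.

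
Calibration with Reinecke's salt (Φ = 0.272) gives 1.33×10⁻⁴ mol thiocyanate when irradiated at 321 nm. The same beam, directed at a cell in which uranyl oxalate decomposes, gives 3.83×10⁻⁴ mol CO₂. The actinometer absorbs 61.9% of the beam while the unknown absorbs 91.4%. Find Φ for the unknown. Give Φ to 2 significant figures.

Φ = 0.53

Photons absorbed by the actinometer: 1.33×10⁻⁴ / 0.272 = 4.890×10⁻⁴ mol.
Incident flux: 4.890×10⁻⁴ / 0.619 = 7.900×10⁻⁴ einstein.
Absorbed by unknown: 0.914 × 7.900×10⁻⁴ = 7.221×10⁻⁴ mol.
Φ(unknown) = 3.83×10⁻⁴ / 7.221×10⁻⁴ = 0.53.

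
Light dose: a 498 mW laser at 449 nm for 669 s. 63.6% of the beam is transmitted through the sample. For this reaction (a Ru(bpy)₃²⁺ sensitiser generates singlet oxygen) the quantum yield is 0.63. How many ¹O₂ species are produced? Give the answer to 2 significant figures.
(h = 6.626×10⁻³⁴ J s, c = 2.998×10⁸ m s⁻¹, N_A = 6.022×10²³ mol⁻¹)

1.7×10²⁰ species

Photon energy at 449 nm: hc/λ = (6.626×10⁻³⁴)(2.998×10⁸)/(449×10⁻⁹) = 4.424×10⁻¹⁹ J.
Energy delivered: (498 mW)(669 s) = 333.2 J.
Photons incident: 333.2 / 4.424×10⁻¹⁹ = 7.532×10²⁰, i.e. 7.532×10²⁰/6.022×10²³ = 0.001251 mol.
Fraction absorbed: 1 − 63.6/100 = 0.3640.
Photons absorbed: 0.3640 × 0.001251 = 4.554×10⁻⁴ mol.
Product: Φ × n_abs = 0.63 × 4.554×10⁻⁴ = 2.869×10⁻⁴ mol.
As a count: 2.869×10⁻⁴ × 6.022×10²³ = 1.7×10²⁰.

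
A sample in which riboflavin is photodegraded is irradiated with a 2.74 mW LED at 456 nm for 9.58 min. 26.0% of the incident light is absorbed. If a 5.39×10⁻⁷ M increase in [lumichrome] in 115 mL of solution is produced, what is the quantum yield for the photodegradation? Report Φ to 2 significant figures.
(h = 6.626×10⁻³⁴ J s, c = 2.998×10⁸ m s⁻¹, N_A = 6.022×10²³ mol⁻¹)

Product: (5.39×10⁻⁷ M)(0.115 L) = 6.199×10⁻⁸ mol.
Photon energy at 456 nm: hc/λ = (6.626×10⁻³⁴)(2.998×10⁸)/(456×10⁻⁹) = 4.356×10⁻¹⁹ J.
Energy delivered: (2.74 mW)(574.8 s) = 1.575 J.
Photons incident: 1.575 / 4.356×10⁻¹⁹ = 3.616×10¹⁸, i.e. 3.616×10¹⁸/6.022×10²³ = 6.005×10⁻⁶ mol.
Photons absorbed: 0.260 × 6.005×10⁻⁶ = 1.561×10⁻⁶ mol.
Φ = 6.199×10⁻⁸ mol / 1.561×10⁻⁶ mol photons = 0.040.

Φ = 0.040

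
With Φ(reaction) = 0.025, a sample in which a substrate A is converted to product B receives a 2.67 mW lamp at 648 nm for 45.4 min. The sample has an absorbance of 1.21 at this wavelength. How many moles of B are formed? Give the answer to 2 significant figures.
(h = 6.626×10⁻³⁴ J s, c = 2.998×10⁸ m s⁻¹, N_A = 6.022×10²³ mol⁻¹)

Photon energy at 648 nm: hc/λ = (6.626×10⁻³⁴)(2.998×10⁸)/(648×10⁻⁹) = 3.066×10⁻¹⁹ J.
Energy delivered: (2.67 mW)(2724 s) = 7.273 J.
Photons incident: 7.273 / 3.066×10⁻¹⁹ = 2.372×10¹⁹, i.e. 2.372×10¹⁹/6.022×10²³ = 3.939×10⁻⁵ mol.
Fraction absorbed: 1 − 10^(−1.21) = 0.9383.
Photons absorbed: 0.9383 × 3.939×10⁻⁵ = 3.696×10⁻⁵ mol.
Product: Φ × n_abs = 0.025 × 3.696×10⁻⁵ = 9.240×10⁻⁷ mol.

9.2×10⁻⁷ mol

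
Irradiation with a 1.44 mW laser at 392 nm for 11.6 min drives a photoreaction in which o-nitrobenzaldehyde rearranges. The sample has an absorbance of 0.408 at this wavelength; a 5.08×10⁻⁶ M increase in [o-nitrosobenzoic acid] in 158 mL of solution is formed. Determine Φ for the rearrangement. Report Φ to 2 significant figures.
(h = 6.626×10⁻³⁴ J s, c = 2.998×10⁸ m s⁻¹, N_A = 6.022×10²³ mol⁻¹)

Product: (5.08×10⁻⁶ M)(0.158 L) = 8.026×10⁻⁷ mol.
Photon energy at 392 nm: hc/λ = (6.626×10⁻³⁴)(2.998×10⁸)/(392×10⁻⁹) = 5.068×10⁻¹⁹ J.
Energy delivered: (1.44 mW)(696 s) = 1.002 J.
Photons incident: 1.002 / 5.068×10⁻¹⁹ = 1.977×10¹⁸, i.e. 1.977×10¹⁸/6.022×10²³ = 3.283×10⁻⁶ mol.
Fraction absorbed: 1 − 10^(−0.408) = 0.6092.
Photons absorbed: 0.6092 × 3.283×10⁻⁶ = 2.000×10⁻⁶ mol.
Φ = 8.026×10⁻⁷ mol / 2.000×10⁻⁶ mol photons = 0.40.

Φ = 0.40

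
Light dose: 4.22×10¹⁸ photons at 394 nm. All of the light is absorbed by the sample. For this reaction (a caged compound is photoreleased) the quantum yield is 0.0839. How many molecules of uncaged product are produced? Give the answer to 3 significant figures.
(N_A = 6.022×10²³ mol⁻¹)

Moles of photons: 4.22×10¹⁸ / 6.022×10²³ = 7.008×10⁻⁶ mol.
Product: Φ × n_abs = 0.0839 × 7.008×10⁻⁶ = 5.880×10⁻⁷ mol.
As a count: 5.880×10⁻⁷ × 6.022×10²³ = 3.54×10¹⁷.

3.54×10¹⁷ molecules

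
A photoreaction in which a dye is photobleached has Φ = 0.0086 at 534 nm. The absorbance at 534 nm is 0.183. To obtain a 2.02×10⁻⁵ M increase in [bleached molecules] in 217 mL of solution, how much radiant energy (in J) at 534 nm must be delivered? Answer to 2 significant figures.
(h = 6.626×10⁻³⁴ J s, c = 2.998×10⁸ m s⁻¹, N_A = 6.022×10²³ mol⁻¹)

Product: (2.02×10⁻⁵ M)(0.217 L) = 4.383×10⁻⁶ mol.
Photons that must be absorbed: 4.383×10⁻⁶ / 0.0086 = 5.097×10⁻⁴ mol.
Fraction absorbed: 1 − 10^(−0.183) = 0.3439.
Incident photons needed: 5.097×10⁻⁴ / 0.3439 = 0.001482 mol.
Photon energy: hc/λ = 3.720×10⁻¹⁹ J; per mole, 2.240×10⁵ J mol⁻¹.
Energy required: 0.001482 × 2.240×10⁵ = 330 J.

330 J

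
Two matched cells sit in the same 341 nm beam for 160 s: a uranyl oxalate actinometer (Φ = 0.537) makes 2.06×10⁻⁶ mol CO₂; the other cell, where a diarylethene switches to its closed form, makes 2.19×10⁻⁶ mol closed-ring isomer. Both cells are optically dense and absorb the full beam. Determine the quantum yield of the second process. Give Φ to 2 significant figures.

Photons absorbed by the actinometer: 2.06×10⁻⁶ / 0.537 = 3.836×10⁻⁶ mol.
Φ(unknown) = 2.19×10⁻⁶ / 3.836×10⁻⁶ = 0.57.

Φ = 0.57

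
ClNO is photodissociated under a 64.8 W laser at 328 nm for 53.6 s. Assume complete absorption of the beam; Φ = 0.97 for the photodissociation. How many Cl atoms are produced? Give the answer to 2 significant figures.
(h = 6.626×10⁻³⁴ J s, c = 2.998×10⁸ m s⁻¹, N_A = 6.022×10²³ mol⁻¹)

Photon energy at 328 nm: hc/λ = (6.626×10⁻³⁴)(2.998×10⁸)/(328×10⁻⁹) = 6.056×10⁻¹⁹ J.
Energy delivered: (64.8 W)(53.6 s) = 3473 J.
Photons incident: 3473 / 6.056×10⁻¹⁹ = 5.735×10²¹, i.e. 5.735×10²¹/6.022×10²³ = 0.009523 mol.
Product: Φ × n_abs = 0.97 × 0.009523 = 0.009237 mol.
As a count: 0.009237 × 6.022×10²³ = 5.6×10²¹.

5.6×10²¹ atoms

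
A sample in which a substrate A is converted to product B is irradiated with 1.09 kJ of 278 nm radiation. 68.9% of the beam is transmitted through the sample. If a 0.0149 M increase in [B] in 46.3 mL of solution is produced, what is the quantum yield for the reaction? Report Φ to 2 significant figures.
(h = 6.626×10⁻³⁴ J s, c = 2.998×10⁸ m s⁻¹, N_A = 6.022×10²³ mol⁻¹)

Product: (0.0149 M)(0.0463 L) = 6.899×10⁻⁴ mol.
Photon energy at 278 nm: hc/λ = (6.626×10⁻³⁴)(2.998×10⁸)/(278×10⁻⁹) = 7.146×10⁻¹⁹ J.
Incident energy: 1.09 kJ = 1090 J.
Photons incident: 1090 / 7.146×10⁻¹⁹ = 1.525×10²¹, i.e. 1.525×10²¹/6.022×10²³ = 0.002532 mol.
Fraction absorbed: 1 − 68.9/100 = 0.3110.
Photons absorbed: 0.3110 × 0.002532 = 7.875×10⁻⁴ mol.
Φ = 6.899×10⁻⁴ mol / 7.875×10⁻⁴ mol photons = 0.88.

Φ = 0.88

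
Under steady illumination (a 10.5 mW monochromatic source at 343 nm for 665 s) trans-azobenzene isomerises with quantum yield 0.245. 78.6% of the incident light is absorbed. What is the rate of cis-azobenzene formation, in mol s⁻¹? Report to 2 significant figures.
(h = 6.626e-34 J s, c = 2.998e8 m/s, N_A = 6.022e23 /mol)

Photon energy at 343 nm: hc/λ = (6.626e-34)(2.998e8)/(343e-9) = 5.791e-19 J.
Energy delivered: (10.5 mW)(665 s) = 6.983 J.
Photons incident: 6.983 / 5.791e-19 = 1.206e19, i.e. 1.206e19/6.022e23 = 2.003e-5 mol.
Photons absorbed: 0.786 × 2.003e-5 = 1.574e-5 mol.
Product formed: 0.245 × 1.574e-5 = 3.856e-6 mol.
Rate: 3.856e-6 / 665 s = 5.8e-9 mol s⁻¹.

5.8e-9 mol s⁻¹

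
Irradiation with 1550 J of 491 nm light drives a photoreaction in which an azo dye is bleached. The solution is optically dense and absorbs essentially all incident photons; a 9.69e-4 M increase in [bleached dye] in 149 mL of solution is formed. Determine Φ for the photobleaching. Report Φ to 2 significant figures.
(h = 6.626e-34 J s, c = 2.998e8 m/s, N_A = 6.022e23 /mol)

Product: (9.69e-4 M)(0.149 L) = 1.444e-4 mol.
Photon energy at 491 nm: hc/λ = (6.626e-34)(2.998e8)/(491e-9) = 4.046e-19 J.
Photons incident: 1550 / 4.046e-19 = 3.831e21, i.e. 3.831e21/6.022e23 = 0.006362 mol.
Φ = 1.444e-4 mol / 0.006362 mol photons = 0.023.

Φ = 0.023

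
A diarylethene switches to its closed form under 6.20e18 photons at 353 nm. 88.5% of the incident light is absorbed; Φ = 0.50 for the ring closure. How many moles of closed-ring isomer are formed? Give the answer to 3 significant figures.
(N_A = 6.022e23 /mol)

4.56e-6 mol

Moles of photons: 6.20e18 / 6.022e23 = 1.030e-5 mol.
Photons absorbed: 0.885 × 1.030e-5 = 9.116e-6 mol.
Product: Φ × n_abs = 0.50 × 9.116e-6 = 4.558e-6 mol.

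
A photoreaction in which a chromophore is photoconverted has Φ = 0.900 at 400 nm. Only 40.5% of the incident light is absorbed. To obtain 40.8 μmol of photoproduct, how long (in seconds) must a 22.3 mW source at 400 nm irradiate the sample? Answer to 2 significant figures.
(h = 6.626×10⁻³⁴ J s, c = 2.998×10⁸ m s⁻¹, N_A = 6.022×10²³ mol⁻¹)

t ≈ 1500 s

Product: 40.8 μmol = 4.08×10⁻⁵ mol.
Photons that must be absorbed: 4.08×10⁻⁵ / 0.900 = 4.533×10⁻⁵ mol.
Incident photons needed: 4.533×10⁻⁵ / 0.405 = 1.119×10⁻⁴ mol.
Photon energy: hc/λ = 4.966×10⁻¹⁹ J; per mole, 2.991×10⁵ J mol⁻¹.
Energy required: 1.119×10⁻⁴ × 2.991×10⁵ = 33.47 J.
Time: 33.47 J / 0.0223 W = 1500 s.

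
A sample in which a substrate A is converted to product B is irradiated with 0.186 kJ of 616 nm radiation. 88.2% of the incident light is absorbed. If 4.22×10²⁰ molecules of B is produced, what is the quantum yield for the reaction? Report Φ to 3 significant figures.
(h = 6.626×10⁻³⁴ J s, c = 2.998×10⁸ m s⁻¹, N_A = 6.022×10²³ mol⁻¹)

Φ = 0.830

Product: 4.22×10²⁰ / 6.022×10²³ = 7.008×10⁻⁴ mol.
Photon energy at 616 nm: hc/λ = (6.626×10⁻³⁴)(2.998×10⁸)/(616×10⁻⁹) = 3.225×10⁻¹⁹ J.
Incident energy: 0.186 kJ = 186 J.
Photons incident: 186 / 3.225×10⁻¹⁹ = 5.767×10²⁰, i.e. 5.767×10²⁰/6.022×10²³ = 9.577×10⁻⁴ mol.
Photons absorbed: 0.882 × 9.577×10⁻⁴ = 8.447×10⁻⁴ mol.
Φ = 7.008×10⁻⁴ mol / 8.447×10⁻⁴ mol photons = 0.830.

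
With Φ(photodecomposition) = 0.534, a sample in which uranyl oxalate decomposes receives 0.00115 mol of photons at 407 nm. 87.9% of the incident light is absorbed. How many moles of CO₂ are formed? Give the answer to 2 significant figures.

5.4×10⁻⁴ mol

Photons absorbed: 0.879 × 0.00115 = 0.001011 mol.
Product: Φ × n_abs = 0.534 × 0.001011 = 5.399×10⁻⁴ mol.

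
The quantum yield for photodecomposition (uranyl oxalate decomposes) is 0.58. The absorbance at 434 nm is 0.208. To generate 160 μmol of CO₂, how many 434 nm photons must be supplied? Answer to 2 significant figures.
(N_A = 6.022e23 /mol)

4.4e20 photons

Product: 160 μmol = 1.60e-4 mol.
Photons that must be absorbed: 1.60e-4 / 0.58 = 2.759e-4 mol.
Fraction absorbed: 1 − 10^(−0.208) = 0.3806.
Incident photons needed: 2.759e-4 / 0.3806 = 7.249e-4 mol.
Photon count: 7.249e-4 × 6.022e23 = 4.4e20.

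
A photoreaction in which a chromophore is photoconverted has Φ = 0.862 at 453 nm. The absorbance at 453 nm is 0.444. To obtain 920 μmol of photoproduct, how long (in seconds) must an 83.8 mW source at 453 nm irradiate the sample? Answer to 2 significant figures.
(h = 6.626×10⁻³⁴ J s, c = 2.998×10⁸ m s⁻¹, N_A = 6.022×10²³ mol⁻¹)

t ≈ 5300 s

Product: 920 μmol = 9.20×10⁻⁴ mol.
Photons that must be absorbed: 9.20×10⁻⁴ / 0.862 = 0.001067 mol.
Fraction absorbed: 1 − 10^(−0.444) = 0.6403.
Incident photons needed: 0.001067 / 0.6403 = 0.001666 mol.
Photon energy: hc/λ = 4.385×10⁻¹⁹ J; per mole, 2.641×10⁵ J mol⁻¹.
Energy required: 0.001666 × 2.641×10⁵ = 440.0 J.
Time: 440.0 J / 0.0838 W = 5300 s.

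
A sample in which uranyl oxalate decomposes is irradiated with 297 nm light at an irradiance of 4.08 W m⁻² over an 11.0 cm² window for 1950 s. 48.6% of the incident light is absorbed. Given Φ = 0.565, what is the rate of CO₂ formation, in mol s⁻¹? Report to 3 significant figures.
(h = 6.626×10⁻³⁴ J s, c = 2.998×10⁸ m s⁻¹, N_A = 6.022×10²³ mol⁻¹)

3.06×10⁻⁹ mol s⁻¹

Photon energy at 297 nm: hc/λ = (6.626×10⁻³⁴)(2.998×10⁸)/(297×10⁻⁹) = 6.688×10⁻¹⁹ J.
Energy delivered: (4.08 W m⁻²)(11.0×10⁻⁴ m²)(1950 s) = 8.752 J.
Photons incident: 8.752 / 6.688×10⁻¹⁹ = 1.309×10¹⁹, i.e. 1.309×10¹⁹/6.022×10²³ = 2.174×10⁻⁵ mol.
Photons absorbed: 0.486 × 2.174×10⁻⁵ = 1.057×10⁻⁵ mol.
Product formed: 0.565 × 1.057×10⁻⁵ = 5.972×10⁻⁶ mol.
Rate: 5.972×10⁻⁶ / 1950 s = 3.06×10⁻⁹ mol s⁻¹.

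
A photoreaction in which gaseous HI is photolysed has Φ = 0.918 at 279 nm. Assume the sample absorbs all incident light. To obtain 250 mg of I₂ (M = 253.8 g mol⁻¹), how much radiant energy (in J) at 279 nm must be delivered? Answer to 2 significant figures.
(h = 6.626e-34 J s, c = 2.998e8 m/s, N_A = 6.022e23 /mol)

460 J

Product: 250 mg / 253.8 g mol⁻¹ = 9.850e-4 mol.
Photons that must be absorbed: 9.850e-4 / 0.918 = 0.001073 mol.
Photon energy: hc/λ = 7.120e-19 J; per mole, 4.288e5 J mol⁻¹.
Energy required: 0.001073 × 4.288e5 = 460 J.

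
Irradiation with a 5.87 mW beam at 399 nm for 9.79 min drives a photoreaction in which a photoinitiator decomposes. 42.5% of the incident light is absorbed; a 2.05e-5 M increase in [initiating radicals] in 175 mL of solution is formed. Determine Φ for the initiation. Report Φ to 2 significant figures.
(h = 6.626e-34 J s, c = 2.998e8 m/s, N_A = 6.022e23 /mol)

Φ = 0.73

Product: (2.05e-5 M)(0.175 L) = 3.588e-6 mol.
Photon energy at 399 nm: hc/λ = (6.626e-34)(2.998e8)/(399e-9) = 4.979e-19 J.
Energy delivered: (5.87 mW)(587.4 s) = 3.448 J.
Photons incident: 3.448 / 4.979e-19 = 6.925e18, i.e. 6.925e18/6.022e23 = 1.150e-5 mol.
Photons absorbed: 0.425 × 1.150e-5 = 4.888e-6 mol.
Φ = 3.588e-6 mol / 4.888e-6 mol photons = 0.73.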